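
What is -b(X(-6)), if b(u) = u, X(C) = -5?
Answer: 5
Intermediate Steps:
-b(X(-6)) = -1*(-5) = 5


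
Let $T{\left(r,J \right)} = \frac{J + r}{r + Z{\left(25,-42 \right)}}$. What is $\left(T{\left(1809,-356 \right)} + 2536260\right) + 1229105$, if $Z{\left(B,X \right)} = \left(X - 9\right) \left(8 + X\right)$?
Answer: $\frac{13340689648}{3543} \approx 3.7654 \cdot 10^{6}$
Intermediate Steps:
$Z{\left(B,X \right)} = \left(-9 + X\right) \left(8 + X\right)$
$T{\left(r,J \right)} = \frac{J + r}{1734 + r}$ ($T{\left(r,J \right)} = \frac{J + r}{r - \left(30 - 1764\right)} = \frac{J + r}{r + \left(-72 + 1764 + 42\right)} = \frac{J + r}{r + 1734} = \frac{J + r}{1734 + r}$)
$\left(T{\left(1809,-356 \right)} + 2536260\right) + 1229105 = \left(\frac{-356 + 1809}{1734 + 1809} + 2536260\right) + 1229105 = \left(\frac{1}{3543} \cdot 1453 + 2536260\right) + 1229105 = \left(\frac{1453}{3543} + 2536260\right) + 1229105 = \frac{8985970633}{3543} + 1229105 = \frac{13340689648}{3543}$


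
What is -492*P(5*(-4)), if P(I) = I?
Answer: 9840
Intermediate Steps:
-492*P(5*(-4)) = -2460*(-4) = -492*(-20) = 9840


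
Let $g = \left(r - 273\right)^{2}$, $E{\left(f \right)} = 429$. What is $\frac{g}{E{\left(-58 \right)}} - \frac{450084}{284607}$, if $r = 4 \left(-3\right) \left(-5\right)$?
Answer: $\frac{1413249883}{13566267} \approx 104.17$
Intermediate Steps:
$r = 60$ ($r = \left(-12\right) \left(-5\right) = 60$)
$g = 45369$ ($g = \left(60 - 273\right)^{2} = \left(-213\right)^{2} = 45369$)
$\frac{g}{E{\left(-58 \right)}} - \frac{450084}{284607} = \frac{45369}{429} - \frac{450084}{284607} = 45369 \cdot \frac{1}{429} - \frac{150028}{94869} = \frac{15123}{143} - \frac{150028}{94869} = \frac{1413249883}{13566267}$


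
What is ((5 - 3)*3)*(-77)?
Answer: -462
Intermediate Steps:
((5 - 3)*3)*(-77) = (2*3)*(-77) = 6*(-77) = -462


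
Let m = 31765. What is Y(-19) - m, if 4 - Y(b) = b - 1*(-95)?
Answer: -31837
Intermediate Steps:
Y(b) = -91 - b (Y(b) = 4 - (b - 1*(-95)) = 4 - (b + 95) = 4 - (95 + b) = 4 + (-95 - b) = -91 - b)
Y(-19) - m = (-91 - 1*(-19)) - 1*31765 = (-91 + 19) - 31765 = -72 - 31765 = -31837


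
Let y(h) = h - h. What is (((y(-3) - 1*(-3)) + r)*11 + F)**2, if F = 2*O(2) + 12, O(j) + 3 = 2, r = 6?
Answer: 11881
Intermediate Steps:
y(h) = 0
O(j) = -1 (O(j) = -3 + 2 = -1)
F = 10 (F = 2*(-1) + 12 = -2 + 12 = 10)
(((y(-3) - 1*(-3)) + r)*11 + F)**2 = (((0 - 1*(-3)) + 6)*11 + 10)**2 = (((0 + 3) + 6)*11 + 10)**2 = ((3 + 6)*11 + 10)**2 = (9*11 + 10)**2 = (99 + 10)**2 = 109**2 = 11881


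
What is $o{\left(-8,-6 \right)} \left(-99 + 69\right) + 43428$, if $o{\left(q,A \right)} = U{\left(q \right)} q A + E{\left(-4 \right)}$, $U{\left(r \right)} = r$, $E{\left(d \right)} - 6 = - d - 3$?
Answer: $54738$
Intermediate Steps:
$E{\left(d \right)} = 3 - d$ ($E{\left(d \right)} = 6 - \left(3 + d\right) = 3 - d$)
$o{\left(q,A \right)} = 7 + A q^{2}$ ($o{\left(q,A \right)} = q q A + \left(3 - -4\right) = q^{2} A + \left(3 + 4\right) = A q^{2} + 7 = 7 + A q^{2}$)
$o{\left(-8,-6 \right)} \left(-99 + 69\right) + 43428 = \left(7 - 6 \left(-8\right)^{2}\right) \left(-99 + 69\right) + 43428 = \left(7 - 384\right) \left(-30\right) + 43428 = \left(-377\right) \left(-30\right) + 43428 = 11310 + 43428 = 54738$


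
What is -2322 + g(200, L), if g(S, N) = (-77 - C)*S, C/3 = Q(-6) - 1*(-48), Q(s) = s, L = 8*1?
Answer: -42922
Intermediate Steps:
L = 8
C = 126 (C = 3*(-6 - 1*(-48)) = 3*(-6 + 48) = 3*42 = 126)
g(S, N) = -203*S (g(S, N) = (-77 - 1*126)*S = (-77 - 126)*S = -203*S)
-2322 + g(200, L) = -2322 - 203*200 = -2322 - 40600 = -42922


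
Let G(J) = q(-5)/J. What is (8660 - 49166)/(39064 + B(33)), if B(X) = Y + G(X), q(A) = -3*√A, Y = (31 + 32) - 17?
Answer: -12779129924/12338709607 - 148522*I*√5/61693548035 ≈ -1.0357 - 5.3831e-6*I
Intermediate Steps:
Y = 46 (Y = 63 - 17 = 46)
G(J) = -3*I*√5/J (G(J) = (-3*I*√5)/J = -3*I*√5/J)
B(X) = 46 - 3*I*√5/X
(8660 - 49166)/(39064 + B(33)) = (8660 - 49166)/(39064 + (46 - 3*I*√5/33)) = -40506/(39064 + (46 - 3*I*√5*1/33)) = -40506/(39064 + (46 - I*√5/11)) = -40506/(39110 - I*√5/11)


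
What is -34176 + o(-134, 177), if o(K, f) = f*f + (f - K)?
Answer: -2536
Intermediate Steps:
o(K, f) = f + f**2 - K (o(K, f) = f**2 + (f - K) = f + f**2 - K)
-34176 + o(-134, 177) = -34176 + (177 + 177**2 - 1*(-134)) = -34176 + (177 + 31329 + 134) = -34176 + 31640 = -2536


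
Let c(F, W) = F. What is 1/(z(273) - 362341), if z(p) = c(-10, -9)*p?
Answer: -1/365071 ≈ -2.7392e-6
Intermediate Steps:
z(p) = -10*p
1/(z(273) - 362341) = 1/(-10*273 - 362341) = 1/(-2730 - 362341) = 1/(-365071) = -1/365071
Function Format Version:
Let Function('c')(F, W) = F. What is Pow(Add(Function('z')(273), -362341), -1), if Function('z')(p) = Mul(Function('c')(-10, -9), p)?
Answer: Rational(-1, 365071) ≈ -2.7392e-6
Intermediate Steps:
Function('z')(p) = Mul(-10, p)
Pow(Add(Function('z')(273), -362341), -1) = Pow(Add(Mul(-10, 273), -362341), -1) = Pow(Add(-2730, -362341), -1) = Pow(-365071, -1) = Rational(-1, 365071)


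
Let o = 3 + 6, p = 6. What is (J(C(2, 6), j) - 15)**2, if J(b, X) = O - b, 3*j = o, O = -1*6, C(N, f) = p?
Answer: 729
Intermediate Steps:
o = 9
C(N, f) = 6
O = -6
j = 3 (j = (1/3)*9 = 3)
J(b, X) = -6 - b
(J(C(2, 6), j) - 15)**2 = ((-6 - 1*6) - 15)**2 = ((-6 - 6) - 15)**2 = (-12 - 15)**2 = (-27)**2 = 729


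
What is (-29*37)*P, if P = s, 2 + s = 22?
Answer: -21460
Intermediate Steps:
s = 20 (s = -2 + 22 = 20)
P = 20
(-29*37)*P = -29*37*20 = -1073*20 = -21460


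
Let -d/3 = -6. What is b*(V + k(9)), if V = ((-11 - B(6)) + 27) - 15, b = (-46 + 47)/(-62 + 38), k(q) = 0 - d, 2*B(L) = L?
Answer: 5/6 ≈ 0.83333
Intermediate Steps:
d = 18 (d = -3*(-6) = 18)
B(L) = L/2
k(q) = -18 (k(q) = 0 - 1*18 = 0 - 18 = -18)
b = -1/24 (b = 1/(-24) = 1*(-1/24) = -1/24 ≈ -0.041667)
V = -2 (V = ((-11 - 6/2) + 27) - 15 = ((-11 - 1*3) + 27) - 15 = ((-11 - 3) + 27) - 15 = (-14 + 27) - 15 = 13 - 15 = -2)
b*(V + k(9)) = -(-2 - 18)/24 = -1/24*(-20) = 5/6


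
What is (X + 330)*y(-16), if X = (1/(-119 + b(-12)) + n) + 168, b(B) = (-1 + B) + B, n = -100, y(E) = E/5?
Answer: -57311/45 ≈ -1273.6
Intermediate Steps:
y(E) = E/5 (y(E) = E*(⅕) = E/5)
b(B) = -1 + 2*B
X = 9791/144 (X = (1/(-119 + (-1 + 2*(-12))) - 100) + 168 = (1/(-119 + (-1 - 24)) - 100) + 168 = (1/(-119 - 25) - 100) + 168 = (1/(-144) - 100) + 168 = (-1/144 - 100) + 168 = -14401/144 + 168 = 9791/144 ≈ 67.993)
(X + 330)*y(-16) = (9791/144 + 330)*((⅕)*(-16)) = (57311/144)*(-16/5) = -57311/45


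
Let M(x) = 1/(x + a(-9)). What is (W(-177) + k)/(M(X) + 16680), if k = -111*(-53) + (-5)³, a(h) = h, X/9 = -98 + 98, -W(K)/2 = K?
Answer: 55008/150119 ≈ 0.36643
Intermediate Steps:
W(K) = -2*K
X = 0 (X = 9*(-98 + 98) = 9*0 = 0)
k = 5758 (k = 5883 - 125 = 5758)
M(x) = 1/(-9 + x) (M(x) = 1/(x - 9) = 1/(-9 + x))
(W(-177) + k)/(M(X) + 16680) = (-2*(-177) + 5758)/(1/(-9 + 0) + 16680) = (354 + 5758)/(1/(-9) + 16680) = 6112/(-⅑ + 16680) = 6112/(150119/9) = 6112*(9/150119) = 55008/150119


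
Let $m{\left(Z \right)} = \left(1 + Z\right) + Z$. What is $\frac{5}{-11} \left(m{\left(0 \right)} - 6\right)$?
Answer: $\frac{25}{11} \approx 2.2727$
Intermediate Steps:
$m{\left(Z \right)} = 1 + 2 Z$
$\frac{5}{-11} \left(m{\left(0 \right)} - 6\right) = \frac{5}{-11} \left(\left(1 + 2 \cdot 0\right) - 6\right) = 5 \left(- \frac{1}{11}\right) \left(\left(1 + 0\right) - 6\right) = - \frac{5 \left(1 - 6\right)}{11} = \left(- \frac{5}{11}\right) \left(-5\right) = \frac{25}{11}$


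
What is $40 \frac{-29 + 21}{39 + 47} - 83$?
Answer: $- \frac{3729}{43} \approx -86.721$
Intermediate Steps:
$40 \frac{-29 + 21}{39 + 47} - 83 = 40 \left(- \frac{8}{86}\right) - 83 = 40 \left(\left(-8\right) \frac{1}{86}\right) - 83 = 40 \left(- \frac{4}{43}\right) - 83 = - \frac{160}{43} - 83 = - \frac{3729}{43}$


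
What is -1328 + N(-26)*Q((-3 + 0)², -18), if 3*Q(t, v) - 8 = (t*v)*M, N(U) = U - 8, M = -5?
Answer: -31796/3 ≈ -10599.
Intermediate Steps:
N(U) = -8 + U
Q(t, v) = 8/3 - 5*t*v/3 (Q(t, v) = 8/3 + ((t*v)*(-5))/3 = 8/3 + (-5*t*v)/3 = 8/3 - 5*t*v/3)
-1328 + N(-26)*Q((-3 + 0)², -18) = -1328 + (-8 - 26)*(8/3 - 5/3*(-3 + 0)²*(-18)) = -1328 - 34*(8/3 - 5/3*(-3)²*(-18)) = -1328 - 34*(8/3 - 5/3*9*(-18)) = -1328 - 34*(8/3 + 270) = -1328 - 34*818/3 = -1328 - 27812/3 = -31796/3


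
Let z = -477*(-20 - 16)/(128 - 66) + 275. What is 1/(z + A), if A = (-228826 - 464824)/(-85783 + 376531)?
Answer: 4506594/2476742939 ≈ 0.0018196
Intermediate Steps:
z = 17111/31 (z = -(-17172)/62 + 275 = -477*(-18/31) + 275 = 8586/31 + 275 = 17111/31 ≈ 551.97)
A = -346825/145374 (A = -693650/290748 = -693650*1/290748 = -346825/145374 ≈ -2.3857)
1/(z + A) = 1/(17111/31 - 346825/145374) = 1/(2476742939/4506594) = 4506594/2476742939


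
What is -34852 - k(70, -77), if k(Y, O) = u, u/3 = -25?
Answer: -34777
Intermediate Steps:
u = -75 (u = 3*(-25) = -75)
k(Y, O) = -75
-34852 - k(70, -77) = -34852 - 1*(-75) = -34852 + 75 = -34777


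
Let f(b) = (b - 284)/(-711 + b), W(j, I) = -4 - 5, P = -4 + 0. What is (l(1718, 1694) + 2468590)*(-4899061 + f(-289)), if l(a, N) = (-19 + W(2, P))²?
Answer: -6048806221431349/500 ≈ -1.2098e+13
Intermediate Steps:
P = -4
W(j, I) = -9
l(a, N) = 784 (l(a, N) = (-19 - 9)² = (-28)² = 784)
f(b) = (-284 + b)/(-711 + b)
(l(1718, 1694) + 2468590)*(-4899061 + f(-289)) = (784 + 2468590)*(-4899061 + (-284 - 289)/(-711 - 289)) = 2469374*(-4899061 - 573/(-1000)) = 2469374*(-4899061 - 1/1000*(-573)) = 2469374*(-4899061 + 573/1000) = 2469374*(-4899060427/1000) = -6048806221431349/500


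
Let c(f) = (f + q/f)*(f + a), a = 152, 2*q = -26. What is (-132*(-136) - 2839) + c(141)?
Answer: 7952257/141 ≈ 56399.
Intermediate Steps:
q = -13 (q = (½)*(-26) = -13)
c(f) = (152 + f)*(f - 13/f) (c(f) = (f - 13/f)*(f + 152) = (f - 13/f)*(152 + f) = (152 + f)*(f - 13/f))
(-132*(-136) - 2839) + c(141) = (-132*(-136) - 2839) + (-13 + 141² - 1976/141 + 152*141) = (17952 - 2839) + (-13 + 19881 - 1976*1/141 + 21432) = 15113 + (-13 + 19881 - 1976/141 + 21432) = 15113 + 5821324/141 = 7952257/141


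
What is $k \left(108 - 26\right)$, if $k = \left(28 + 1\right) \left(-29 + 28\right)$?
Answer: $-2378$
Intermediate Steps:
$k = -29$ ($k = 29 \left(-1\right) = -29$)
$k \left(108 - 26\right) = - 29 \left(108 - 26\right) = \left(-29\right) 82 = -2378$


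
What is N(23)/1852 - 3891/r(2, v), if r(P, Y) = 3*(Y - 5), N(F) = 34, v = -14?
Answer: 1201345/17594 ≈ 68.281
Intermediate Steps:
r(P, Y) = -15 + 3*Y (r(P, Y) = 3*(-5 + Y) = -15 + 3*Y)
N(23)/1852 - 3891/r(2, v) = 34/1852 - 3891/(-15 + 3*(-14)) = 34*(1/1852) - 3891/(-15 - 42) = 17/926 - 3891/(-57) = 17/926 - 3891*(-1/57) = 17/926 + 1297/19 = 1201345/17594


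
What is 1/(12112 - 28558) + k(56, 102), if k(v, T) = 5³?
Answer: 2055749/16446 ≈ 125.00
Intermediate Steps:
k(v, T) = 125
1/(12112 - 28558) + k(56, 102) = 1/(12112 - 28558) + 125 = 1/(-16446) + 125 = -1/16446 + 125 = 2055749/16446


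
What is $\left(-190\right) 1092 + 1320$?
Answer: $-206160$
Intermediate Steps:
$\left(-190\right) 1092 + 1320 = -207480 + 1320 = -206160$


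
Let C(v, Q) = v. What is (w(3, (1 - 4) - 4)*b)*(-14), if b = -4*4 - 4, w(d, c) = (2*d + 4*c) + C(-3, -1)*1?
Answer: -7000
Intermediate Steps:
w(d, c) = -3 + 2*d + 4*c (w(d, c) = (2*d + 4*c) - 3*1 = (2*d + 4*c) - 3 = -3 + 2*d + 4*c)
b = -20 (b = -16 - 4 = -20)
(w(3, (1 - 4) - 4)*b)*(-14) = ((-3 + 2*3 + 4*((1 - 4) - 4))*(-20))*(-14) = ((-3 + 6 + 4*(-3 - 4))*(-20))*(-14) = ((-3 + 6 + 4*(-7))*(-20))*(-14) = ((-3 + 6 - 28)*(-20))*(-14) = -25*(-20)*(-14) = 500*(-14) = -7000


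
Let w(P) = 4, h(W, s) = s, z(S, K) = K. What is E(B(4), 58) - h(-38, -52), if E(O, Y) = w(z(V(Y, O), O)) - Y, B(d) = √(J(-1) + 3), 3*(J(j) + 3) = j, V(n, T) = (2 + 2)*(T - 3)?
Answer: -2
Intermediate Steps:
V(n, T) = -12 + 4*T (V(n, T) = 4*(-3 + T) = -12 + 4*T)
J(j) = -3 + j/3
B(d) = I*√3/3 (B(d) = √((-3 + (⅓)*(-1)) + 3) = √((-3 - ⅓) + 3) = √(-10/3 + 3) = √(-⅓) = I*√3/3)
E(O, Y) = 4 - Y
E(B(4), 58) - h(-38, -52) = (4 - 1*58) - 1*(-52) = (4 - 58) + 52 = -54 + 52 = -2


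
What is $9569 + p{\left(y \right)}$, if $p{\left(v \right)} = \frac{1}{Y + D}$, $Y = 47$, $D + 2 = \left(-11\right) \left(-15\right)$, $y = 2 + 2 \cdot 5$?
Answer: $\frac{2009491}{210} \approx 9569.0$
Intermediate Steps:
$y = 12$ ($y = 2 + 10 = 12$)
$D = 163$ ($D = -2 - -165 = -2 + 165 = 163$)
$p{\left(v \right)} = \frac{1}{210}$ ($p{\left(v \right)} = \frac{1}{47 + 163} = \frac{1}{210}$)
$9569 + p{\left(y \right)} = 9569 + \frac{1}{210} = \frac{2009491}{210}$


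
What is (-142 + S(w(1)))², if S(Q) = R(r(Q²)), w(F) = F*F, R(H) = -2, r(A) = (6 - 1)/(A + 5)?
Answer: 20736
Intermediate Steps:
r(A) = 5/(5 + A)
w(F) = F²
S(Q) = -2
(-142 + S(w(1)))² = (-142 - 2)² = (-144)² = 20736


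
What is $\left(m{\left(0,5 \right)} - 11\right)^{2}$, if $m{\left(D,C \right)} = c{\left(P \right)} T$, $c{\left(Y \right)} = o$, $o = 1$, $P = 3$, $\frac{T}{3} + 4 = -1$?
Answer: $676$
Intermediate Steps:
$T = -15$ ($T = -12 + 3 \left(-1\right) = -12 - 3 = -15$)
$c{\left(Y \right)} = 1$
$m{\left(D,C \right)} = -15$ ($m{\left(D,C \right)} = 1 \left(-15\right) = -15$)
$\left(m{\left(0,5 \right)} - 11\right)^{2} = \left(-15 - 11\right)^{2} = \left(-26\right)^{2} = 676$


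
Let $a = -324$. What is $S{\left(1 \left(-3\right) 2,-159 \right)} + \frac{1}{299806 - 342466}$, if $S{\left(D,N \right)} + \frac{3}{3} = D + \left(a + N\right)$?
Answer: $- \frac{20903401}{42660} \approx -490.0$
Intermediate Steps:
$S{\left(D,N \right)} = -325 + D + N$ ($S{\left(D,N \right)} = -1 + \left(D + \left(-324 + N\right)\right) = -1 + \left(-324 + D + N\right) = -325 + D + N$)
$S{\left(1 \left(-3\right) 2,-159 \right)} + \frac{1}{299806 - 342466} = \left(-325 + 1 \left(-3\right) 2 - 159\right) + \frac{1}{299806 - 342466} = \left(-325 - 6 - 159\right) + \frac{1}{-42660} = \left(-325 - 6 - 159\right) - \frac{1}{42660} = -490 - \frac{1}{42660} = - \frac{20903401}{42660}$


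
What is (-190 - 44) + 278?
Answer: 44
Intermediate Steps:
(-190 - 44) + 278 = -234 + 278 = 44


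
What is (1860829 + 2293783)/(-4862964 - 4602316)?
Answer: -94423/215120 ≈ -0.43893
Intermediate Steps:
(1860829 + 2293783)/(-4862964 - 4602316) = 4154612/(-9465280) = 4154612*(-1/9465280) = -94423/215120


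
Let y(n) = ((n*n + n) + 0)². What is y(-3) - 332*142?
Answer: -47108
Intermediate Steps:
y(n) = (n + n²)² (y(n) = ((n² + n) + 0)² = ((n + n²) + 0)² = (n + n²)²)
y(-3) - 332*142 = (-3)²*(1 - 3)² - 332*142 = 9*(-2)² - 47144 = 9*4 - 47144 = 36 - 47144 = -47108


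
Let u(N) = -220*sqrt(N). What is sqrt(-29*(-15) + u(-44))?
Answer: sqrt(435 - 440*I*sqrt(11)) ≈ 31.287 - 23.321*I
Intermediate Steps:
sqrt(-29*(-15) + u(-44)) = sqrt(-29*(-15) - 440*I*sqrt(11)) = sqrt(435 - 440*I*sqrt(11))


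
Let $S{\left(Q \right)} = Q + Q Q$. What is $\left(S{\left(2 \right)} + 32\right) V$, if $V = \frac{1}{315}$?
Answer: $\frac{38}{315} \approx 0.12063$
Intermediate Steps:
$S{\left(Q \right)} = Q + Q^{2}$
$V = \frac{1}{315} \approx 0.0031746$
$\left(S{\left(2 \right)} + 32\right) V = \left(2 \left(1 + 2\right) + 32\right) \frac{1}{315} = \left(2 \cdot 3 + 32\right) \frac{1}{315} = \left(6 + 32\right) \frac{1}{315} = 38 \cdot \frac{1}{315} = \frac{38}{315}$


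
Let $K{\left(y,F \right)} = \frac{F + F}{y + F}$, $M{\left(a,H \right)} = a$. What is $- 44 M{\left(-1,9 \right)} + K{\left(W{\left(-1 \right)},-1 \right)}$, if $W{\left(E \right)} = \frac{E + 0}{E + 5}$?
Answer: $\frac{228}{5} \approx 45.6$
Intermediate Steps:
$W{\left(E \right)} = \frac{E}{5 + E}$
$K{\left(y,F \right)} = \frac{2 F}{F + y}$
$- 44 M{\left(-1,9 \right)} + K{\left(W{\left(-1 \right)},-1 \right)} = \left(-44\right) \left(-1\right) + 2 \left(-1\right) \frac{1}{-1 - \frac{1}{5 - 1}} = 44 + 2 \left(-1\right) \frac{1}{-1 - \frac{1}{4}} = 44 + 2 \left(-1\right) \frac{1}{- \frac{5}{4}} = 44 + 2 \left(-1\right) \left(- \frac{4}{5}\right) = 44 + \frac{8}{5} = \frac{228}{5}$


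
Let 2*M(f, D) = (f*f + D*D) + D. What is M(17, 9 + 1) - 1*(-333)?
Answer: 1065/2 ≈ 532.50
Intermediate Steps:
M(f, D) = D/2 + D²/2 + f²/2 (M(f, D) = ((f*f + D*D) + D)/2 = ((f² + D²) + D)/2 = ((D² + f²) + D)/2 = (D + D² + f²)/2 = D/2 + D²/2 + f²/2)
M(17, 9 + 1) - 1*(-333) = ((9 + 1)/2 + (9 + 1)²/2 + (½)*17²) - 1*(-333) = ((½)*10 + (½)*10² + (½)*289) + 333 = (5 + (½)*100 + 289/2) + 333 = (5 + 50 + 289/2) + 333 = 399/2 + 333 = 1065/2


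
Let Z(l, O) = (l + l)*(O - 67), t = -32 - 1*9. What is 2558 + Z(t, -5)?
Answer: 8462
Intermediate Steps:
t = -41 (t = -32 - 9 = -41)
Z(l, O) = 2*l*(-67 + O) (Z(l, O) = (2*l)*(-67 + O) = 2*l*(-67 + O))
2558 + Z(t, -5) = 2558 + 2*(-41)*(-67 - 5) = 2558 + 2*(-41)*(-72) = 2558 + 5904 = 8462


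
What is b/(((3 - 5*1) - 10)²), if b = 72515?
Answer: 72515/144 ≈ 503.58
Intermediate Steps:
b/(((3 - 5*1) - 10)²) = 72515/(((3 - 5*1) - 10)²) = 72515/(((3 - 5) - 10)²) = 72515/((-2 - 10)²) = 72515/((-12)²) = 72515/144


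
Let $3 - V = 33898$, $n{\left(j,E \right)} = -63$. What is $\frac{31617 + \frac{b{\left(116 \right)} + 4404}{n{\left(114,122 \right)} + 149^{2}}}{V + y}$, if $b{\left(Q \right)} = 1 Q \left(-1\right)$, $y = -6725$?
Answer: $- \frac{349970717}{449622780} \approx -0.77837$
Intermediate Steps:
$b{\left(Q \right)} = - Q$ ($b{\left(Q \right)} = Q \left(-1\right) = - Q$)
$V = -33895$ ($V = 3 - 33898 = -33895$)
$\frac{31617 + \frac{b{\left(116 \right)} + 4404}{n{\left(114,122 \right)} + 149^{2}}}{V + y} = \frac{31617 + \frac{\left(-1\right) 116 + 4404}{-63 + 149^{2}}}{-33895 - 6725} = \frac{31617 + \frac{-116 + 4404}{-63 + 22201}}{-40620} = \left(31617 + \frac{4288}{22138}\right) \left(- \frac{1}{40620}\right) = \left(31617 + 4288 \cdot \frac{1}{22138}\right) \left(- \frac{1}{40620}\right) = \left(31617 + \frac{2144}{11069}\right) \left(- \frac{1}{40620}\right) = \frac{349970717}{11069} \left(- \frac{1}{40620}\right) = - \frac{349970717}{449622780}$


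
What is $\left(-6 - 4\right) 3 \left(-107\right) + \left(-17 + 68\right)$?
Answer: $3261$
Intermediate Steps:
$\left(-6 - 4\right) 3 \left(-107\right) + \left(-17 + 68\right) = \left(-10\right) 3 \left(-107\right) + 51 = \left(-30\right) \left(-107\right) + 51 = 3210 + 51 = 3261$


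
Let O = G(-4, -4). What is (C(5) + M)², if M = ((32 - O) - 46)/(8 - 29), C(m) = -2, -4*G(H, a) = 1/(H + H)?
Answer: 801025/451584 ≈ 1.7738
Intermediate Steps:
G(H, a) = -1/(8*H) (G(H, a) = -1/(4*(H + H)) = -1/(2*H)/4 = -1/(8*H))
O = 1/32 (O = -⅛/(-4) = -⅛*(-¼) = 1/32 ≈ 0.031250)
M = 449/672 (M = ((32 - 1*1/32) - 46)/(8 - 29) = ((32 - 1/32) - 46)/(-21) = (1023/32 - 46)*(-1/21) = -449/32*(-1/21) = 449/672 ≈ 0.66815)
(C(5) + M)² = (-2 + 449/672)² = (-895/672)² = 801025/451584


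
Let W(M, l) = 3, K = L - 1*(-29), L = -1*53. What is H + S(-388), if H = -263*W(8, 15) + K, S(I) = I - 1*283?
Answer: -1484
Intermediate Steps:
L = -53
K = -24 (K = -53 - 1*(-29) = -53 + 29 = -24)
S(I) = -283 + I (S(I) = I - 283 = -283 + I)
H = -813 (H = -263*3 - 24 = -789 - 24 = -813)
H + S(-388) = -813 + (-283 - 388) = -813 - 671 = -1484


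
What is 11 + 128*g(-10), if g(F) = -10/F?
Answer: 139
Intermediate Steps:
11 + 128*g(-10) = 11 + 128*(-10/(-10)) = 11 + 128*(-10*(-1/10)) = 11 + 128*1 = 11 + 128 = 139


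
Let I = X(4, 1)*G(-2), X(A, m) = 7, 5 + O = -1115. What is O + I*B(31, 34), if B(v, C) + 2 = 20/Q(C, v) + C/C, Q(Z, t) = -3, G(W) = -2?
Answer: -3038/3 ≈ -1012.7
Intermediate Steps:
O = -1120 (O = -5 - 1115 = -1120)
B(v, C) = -23/3 (B(v, C) = -2 + (20/(-3) + C/C) = -2 + (20*(-⅓) + 1) = -2 + (-20/3 + 1) = -2 - 17/3 = -23/3)
I = -14 (I = 7*(-2) = -14)
O + I*B(31, 34) = -1120 - 14*(-23/3) = -1120 + 322/3 = -3038/3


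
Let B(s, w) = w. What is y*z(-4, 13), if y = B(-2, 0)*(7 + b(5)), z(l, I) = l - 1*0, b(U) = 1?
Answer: 0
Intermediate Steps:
z(l, I) = l (z(l, I) = l + 0 = l)
y = 0 (y = 0*(7 + 1) = 0*8 = 0)
y*z(-4, 13) = 0*(-4) = 0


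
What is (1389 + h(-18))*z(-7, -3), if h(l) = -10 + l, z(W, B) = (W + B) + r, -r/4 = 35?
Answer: -204150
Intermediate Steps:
r = -140 (r = -4*35 = -140)
z(W, B) = -140 + B + W (z(W, B) = (W + B) - 140 = (B + W) - 140 = -140 + B + W)
(1389 + h(-18))*z(-7, -3) = (1389 + (-10 - 18))*(-140 - 3 - 7) = (1389 - 28)*(-150) = 1361*(-150) = -204150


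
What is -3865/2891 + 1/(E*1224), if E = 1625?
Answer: -7687482109/5750199000 ≈ -1.3369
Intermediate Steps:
-3865/2891 + 1/(E*1224) = -3865/2891 + 1/(1625*1224) = -3865*1/2891 + (1/1625)*(1/1224) = -3865/2891 + 1/1989000 = -7687482109/5750199000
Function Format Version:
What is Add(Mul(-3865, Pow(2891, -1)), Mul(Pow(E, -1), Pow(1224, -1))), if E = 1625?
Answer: Rational(-7687482109, 5750199000) ≈ -1.3369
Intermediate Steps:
Add(Mul(-3865, Pow(2891, -1)), Mul(Pow(E, -1), Pow(1224, -1))) = Add(Mul(-3865, Pow(2891, -1)), Mul(Pow(1625, -1), Pow(1224, -1))) = Add(Mul(-3865, Rational(1, 2891)), Mul(Rational(1, 1625), Rational(1, 1224))) = Add(Rational(-3865, 2891), Rational(1, 1989000)) = Rational(-7687482109, 5750199000)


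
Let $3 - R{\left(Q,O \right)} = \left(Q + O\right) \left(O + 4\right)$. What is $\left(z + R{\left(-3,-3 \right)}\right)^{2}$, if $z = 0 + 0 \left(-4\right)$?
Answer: $81$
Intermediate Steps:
$R{\left(Q,O \right)} = 3 - \left(4 + O\right) \left(O + Q\right)$ ($R{\left(Q,O \right)} = 3 - \left(Q + O\right) \left(O + 4\right) = 3 - \left(O + Q\right) \left(4 + O\right) = 3 - \left(4 + O\right) \left(O + Q\right)$)
$z = 0$ ($z = 0 + 0 = 0$)
$\left(z + R{\left(-3,-3 \right)}\right)^{2} = \left(0 - \left(-18 + 9\right)\right)^{2} = \left(0 + \left(3 - 9 + 12 + 12 - 9\right)\right)^{2} = \left(0 + 9\right)^{2} = 9^{2} = 81$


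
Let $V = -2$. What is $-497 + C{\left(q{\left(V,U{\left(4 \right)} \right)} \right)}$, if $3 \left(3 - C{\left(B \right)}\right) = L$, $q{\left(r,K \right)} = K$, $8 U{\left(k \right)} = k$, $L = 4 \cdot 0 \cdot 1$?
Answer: $-494$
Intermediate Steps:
$L = 0$ ($L = 0 \cdot 1 = 0$)
$U{\left(k \right)} = \frac{k}{8}$
$C{\left(B \right)} = 3$ ($C{\left(B \right)} = 3 - 0 = 3 + 0 = 3$)
$-497 + C{\left(q{\left(V,U{\left(4 \right)} \right)} \right)} = -497 + 3 = -494$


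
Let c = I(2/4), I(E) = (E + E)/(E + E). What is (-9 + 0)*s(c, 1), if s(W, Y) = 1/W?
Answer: -9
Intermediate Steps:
I(E) = 1 (I(E) = (2*E)/((2*E)) = (2*E)*(1/(2*E)) = 1)
c = 1
(-9 + 0)*s(c, 1) = (-9 + 0)/1 = -9*1 = -9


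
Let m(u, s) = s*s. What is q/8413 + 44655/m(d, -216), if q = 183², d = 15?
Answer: 646048433/130838976 ≈ 4.9377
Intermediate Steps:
m(u, s) = s²
q = 33489
q/8413 + 44655/m(d, -216) = 33489/8413 + 44655/((-216)²) = 33489*(1/8413) + 44655/46656 = 33489/8413 + 44655*(1/46656) = 33489/8413 + 14885/15552 = 646048433/130838976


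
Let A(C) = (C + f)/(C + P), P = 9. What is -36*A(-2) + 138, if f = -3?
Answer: 1146/7 ≈ 163.71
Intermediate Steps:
A(C) = (-3 + C)/(9 + C) (A(C) = (C - 3)/(C + 9) = (-3 + C)/(9 + C))
-36*A(-2) + 138 = -36*(-3 - 2)/(9 - 2) + 138 = -36*(-5)/7 + 138 = -36*(-5/7) + 138 = 180/7 + 138 = 1146/7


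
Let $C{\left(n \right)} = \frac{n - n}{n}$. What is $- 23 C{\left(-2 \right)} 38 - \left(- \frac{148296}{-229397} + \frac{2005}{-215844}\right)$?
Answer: $- \frac{31548860839}{49513966068} \approx -0.63717$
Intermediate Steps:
$C{\left(n \right)} = 0$ ($C{\left(n \right)} = \frac{0}{n} = 0$)
$- 23 C{\left(-2 \right)} 38 - \left(- \frac{148296}{-229397} + \frac{2005}{-215844}\right) = \left(-23\right) 0 \cdot 38 - \left(- \frac{148296}{-229397} + \frac{2005}{-215844}\right) = 0 \cdot 38 - \left(\left(-148296\right) \left(- \frac{1}{229397}\right) + 2005 \left(- \frac{1}{215844}\right)\right) = 0 - \left(\frac{148296}{229397} - \frac{2005}{215844}\right) = 0 - \frac{31548860839}{49513966068} = - \frac{31548860839}{49513966068}$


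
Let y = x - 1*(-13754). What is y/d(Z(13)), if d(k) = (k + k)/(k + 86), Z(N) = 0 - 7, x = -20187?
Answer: 72601/2 ≈ 36301.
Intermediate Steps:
Z(N) = -7
y = -6433 (y = -20187 - 1*(-13754) = -20187 + 13754 = -6433)
d(k) = 2*k/(86 + k) (d(k) = (2*k)/(86 + k) = 2*k/(86 + k))
y/d(Z(13)) = -6433/(2*(-7)/(86 - 7)) = -6433/(2*(-7)/79) = -6433/(2*(-7)*(1/79)) = -6433/(-14/79) = -6433*(-79/14) = 72601/2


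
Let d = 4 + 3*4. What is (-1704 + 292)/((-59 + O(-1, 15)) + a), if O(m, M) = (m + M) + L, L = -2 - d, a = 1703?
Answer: -353/410 ≈ -0.86098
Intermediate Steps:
d = 16 (d = 4 + 12 = 16)
L = -18 (L = -2 - 1*16 = -2 - 16 = -18)
O(m, M) = -18 + M + m (O(m, M) = (m + M) - 18 = (M + m) - 18 = -18 + M + m)
(-1704 + 292)/((-59 + O(-1, 15)) + a) = (-1704 + 292)/((-59 + (-18 + 15 - 1)) + 1703) = -1412/((-59 - 4) + 1703) = -1412/(-63 + 1703) = -1412/1640 = -1412*1/1640 = -353/410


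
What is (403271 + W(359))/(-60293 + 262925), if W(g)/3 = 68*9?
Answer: 405107/202632 ≈ 1.9992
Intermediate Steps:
W(g) = 1836 (W(g) = 3*(68*9) = 3*612 = 1836)
(403271 + W(359))/(-60293 + 262925) = (403271 + 1836)/(-60293 + 262925) = 405107/202632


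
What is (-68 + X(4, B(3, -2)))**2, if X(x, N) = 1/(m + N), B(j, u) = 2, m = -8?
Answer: 167281/36 ≈ 4646.7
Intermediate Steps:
X(x, N) = 1/(-8 + N)
(-68 + X(4, B(3, -2)))**2 = (-68 + 1/(-8 + 2))**2 = (-68 + 1/(-6))**2 = (-68 - 1/6)**2 = (-409/6)**2 = 167281/36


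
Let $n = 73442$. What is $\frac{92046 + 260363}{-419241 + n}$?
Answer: $- \frac{352409}{345799} \approx -1.0191$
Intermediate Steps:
$\frac{92046 + 260363}{-419241 + n} = \frac{92046 + 260363}{-419241 + 73442} = \frac{352409}{-345799} = 352409 \left(- \frac{1}{345799}\right) = - \frac{352409}{345799}$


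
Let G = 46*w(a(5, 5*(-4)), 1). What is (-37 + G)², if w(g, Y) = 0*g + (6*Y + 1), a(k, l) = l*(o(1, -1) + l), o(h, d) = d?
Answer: 81225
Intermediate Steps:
a(k, l) = l*(-1 + l)
w(g, Y) = 1 + 6*Y (w(g, Y) = 0 + (1 + 6*Y) = 1 + 6*Y)
G = 322 (G = 46*(1 + 6*1) = 46*(1 + 6) = 46*7 = 322)
(-37 + G)² = (-37 + 322)² = 285² = 81225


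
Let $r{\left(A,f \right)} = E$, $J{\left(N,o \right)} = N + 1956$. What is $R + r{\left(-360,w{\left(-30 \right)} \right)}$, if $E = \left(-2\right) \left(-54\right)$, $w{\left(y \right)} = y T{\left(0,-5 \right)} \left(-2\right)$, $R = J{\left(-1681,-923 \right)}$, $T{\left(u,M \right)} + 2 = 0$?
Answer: $383$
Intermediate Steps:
$J{\left(N,o \right)} = 1956 + N$
$T{\left(u,M \right)} = -2$ ($T{\left(u,M \right)} = -2 + 0 = -2$)
$R = 275$ ($R = 1956 - 1681 = 275$)
$w{\left(y \right)} = 4 y$ ($w{\left(y \right)} = y \left(-2\right) \left(-2\right) = - 2 y \left(-2\right) = 4 y$)
$E = 108$
$r{\left(A,f \right)} = 108$
$R + r{\left(-360,w{\left(-30 \right)} \right)} = 275 + 108 = 383$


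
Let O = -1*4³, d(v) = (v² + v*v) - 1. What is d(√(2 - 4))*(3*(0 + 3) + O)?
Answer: 275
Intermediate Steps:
d(v) = -1 + 2*v² (d(v) = (v² + v²) - 1 = 2*v² - 1 = -1 + 2*v²)
O = -64 (O = -1*64 = -64)
d(√(2 - 4))*(3*(0 + 3) + O) = (-1 + 2*(√(2 - 4))²)*(3*(0 + 3) - 64) = (-1 + 2*(√(-2))²)*(3*3 - 64) = (-1 + 2*(I*√2)²)*(9 - 64) = (-1 + 2*(-2))*(-55) = (-1 - 4)*(-55) = -5*(-55) = 275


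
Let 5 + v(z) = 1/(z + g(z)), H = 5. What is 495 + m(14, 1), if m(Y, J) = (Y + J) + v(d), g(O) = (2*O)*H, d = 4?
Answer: 22221/44 ≈ 505.02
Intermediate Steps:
g(O) = 10*O (g(O) = (2*O)*5 = 10*O)
v(z) = -5 + 1/(11*z) (v(z) = -5 + 1/(z + 10*z) = -5 + 1/(11*z))
m(Y, J) = -219/44 + J + Y (m(Y, J) = (Y + J) + (-5 + (1/11)/4) = (J + Y) + (-5 + (1/11)*(1/4)) = (J + Y) + (-5 + 1/44) = (J + Y) - 219/44 = -219/44 + J + Y)
495 + m(14, 1) = 495 + (-219/44 + 1 + 14) = 495 + 441/44 = 22221/44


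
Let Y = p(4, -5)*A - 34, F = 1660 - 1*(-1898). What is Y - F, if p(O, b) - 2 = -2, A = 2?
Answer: -3592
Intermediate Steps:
F = 3558 (F = 1660 + 1898 = 3558)
p(O, b) = 0 (p(O, b) = 2 - 2 = 0)
Y = -34 (Y = 0*2 - 34 = 0 - 34 = -34)
Y - F = -34 - 1*3558 = -34 - 3558 = -3592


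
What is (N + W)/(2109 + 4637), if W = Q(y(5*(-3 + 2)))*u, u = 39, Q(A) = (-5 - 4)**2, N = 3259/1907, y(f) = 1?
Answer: 3013736/6432311 ≈ 0.46853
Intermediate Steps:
N = 3259/1907 (N = 3259*(1/1907) = 3259/1907 ≈ 1.7090)
Q(A) = 81 (Q(A) = (-9)**2 = 81)
W = 3159 (W = 81*39 = 3159)
(N + W)/(2109 + 4637) = (3259/1907 + 3159)/(2109 + 4637) = (6027472/1907)/6746 = (6027472/1907)*(1/6746) = 3013736/6432311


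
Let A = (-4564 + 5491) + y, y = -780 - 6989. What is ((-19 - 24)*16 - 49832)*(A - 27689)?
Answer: 1744506120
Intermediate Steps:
y = -7769
A = -6842 (A = (-4564 + 5491) - 7769 = 927 - 7769 = -6842)
((-19 - 24)*16 - 49832)*(A - 27689) = ((-19 - 24)*16 - 49832)*(-6842 - 27689) = (-43*16 - 49832)*(-34531) = (-688 - 49832)*(-34531) = -50520*(-34531) = 1744506120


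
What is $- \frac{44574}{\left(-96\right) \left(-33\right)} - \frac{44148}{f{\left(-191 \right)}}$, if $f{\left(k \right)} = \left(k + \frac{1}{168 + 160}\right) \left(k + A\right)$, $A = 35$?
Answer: $- \frac{514415635}{33077616} \approx -15.552$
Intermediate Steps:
$f{\left(k \right)} = \left(35 + k\right) \left(\frac{1}{328} + k\right)$ ($f{\left(k \right)} = \left(k + \frac{1}{168 + 160}\right) \left(k + 35\right) = \left(k + \frac{1}{328}\right) \left(35 + k\right) = \left(\frac{1}{328} + k\right) \left(35 + k\right) = \left(35 + k\right) \left(\frac{1}{328} + k\right)$)
$- \frac{44574}{\left(-96\right) \left(-33\right)} - \frac{44148}{f{\left(-191 \right)}} = - \frac{44574}{\left(-96\right) \left(-33\right)} - \frac{44148}{\frac{35}{328} + \left(-191\right)^{2} + \frac{11481}{328} \left(-191\right)} = - \frac{44574}{3168} - \frac{44148}{\frac{35}{328} + 36481 - \frac{2192871}{328}} = \left(-44574\right) \frac{1}{3168} - \frac{44148}{\frac{2443233}{82}} = - \frac{7429}{528} - \frac{92824}{62647} = - \frac{514415635}{33077616}$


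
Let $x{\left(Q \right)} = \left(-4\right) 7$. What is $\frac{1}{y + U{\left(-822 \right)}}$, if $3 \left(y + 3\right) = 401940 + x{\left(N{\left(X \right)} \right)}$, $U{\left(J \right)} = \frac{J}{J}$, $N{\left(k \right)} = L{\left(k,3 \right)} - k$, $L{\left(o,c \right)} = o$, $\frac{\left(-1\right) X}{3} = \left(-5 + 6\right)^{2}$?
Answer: $\frac{3}{401906} \approx 7.4644 \cdot 10^{-6}$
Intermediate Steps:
$X = -3$ ($X = - 3 \left(-5 + 6\right)^{2} = - 3 \cdot 1^{2} = \left(-3\right) 1 = -3$)
$N{\left(k \right)} = 0$ ($N{\left(k \right)} = k - k = 0$)
$U{\left(J \right)} = 1$
$x{\left(Q \right)} = -28$
$y = \frac{401903}{3}$ ($y = -3 + \frac{401940 - 28}{3} = -3 + \frac{1}{3} \cdot 401912 = -3 + \frac{401912}{3} = \frac{401903}{3} \approx 1.3397 \cdot 10^{5}$)
$\frac{1}{y + U{\left(-822 \right)}} = \frac{1}{\frac{401903}{3} + 1} = \frac{1}{\frac{401906}{3}} = \frac{3}{401906}$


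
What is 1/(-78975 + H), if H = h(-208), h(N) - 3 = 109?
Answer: -1/78863 ≈ -1.2680e-5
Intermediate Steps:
h(N) = 112 (h(N) = 3 + 109 = 112)
H = 112
1/(-78975 + H) = 1/(-78975 + 112) = 1/(-78863) = -1/78863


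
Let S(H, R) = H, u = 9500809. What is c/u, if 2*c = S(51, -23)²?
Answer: 2601/19001618 ≈ 0.00013688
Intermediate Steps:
c = 2601/2 (c = (½)*51² = (½)*2601 = 2601/2 ≈ 1300.5)
c/u = (2601/2)/9500809 = (2601/2)*(1/9500809) = 2601/19001618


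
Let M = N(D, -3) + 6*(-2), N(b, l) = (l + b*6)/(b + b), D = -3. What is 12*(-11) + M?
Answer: -281/2 ≈ -140.50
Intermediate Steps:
N(b, l) = (l + 6*b)/(2*b) (N(b, l) = (l + 6*b)/((2*b)) = (l + 6*b)*(1/(2*b)) = (l + 6*b)/(2*b))
M = -17/2 (M = (3 + (1/2)*(-3)/(-3)) + 6*(-2) = (3 + (1/2)*(-3)*(-1/3)) - 12 = (3 + 1/2) - 12 = 7/2 - 12 = -17/2 ≈ -8.5000)
12*(-11) + M = 12*(-11) - 17/2 = -132 - 17/2 = -281/2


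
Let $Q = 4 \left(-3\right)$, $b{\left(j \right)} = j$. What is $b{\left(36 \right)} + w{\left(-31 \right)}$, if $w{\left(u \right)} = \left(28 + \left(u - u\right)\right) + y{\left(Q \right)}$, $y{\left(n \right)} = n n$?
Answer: $208$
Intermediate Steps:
$Q = -12$
$y{\left(n \right)} = n^{2}$
$w{\left(u \right)} = 172$ ($w{\left(u \right)} = \left(28 + \left(u - u\right)\right) + \left(-12\right)^{2} = \left(28 + 0\right) + 144 = 28 + 144 = 172$)
$b{\left(36 \right)} + w{\left(-31 \right)} = 36 + 172 = 208$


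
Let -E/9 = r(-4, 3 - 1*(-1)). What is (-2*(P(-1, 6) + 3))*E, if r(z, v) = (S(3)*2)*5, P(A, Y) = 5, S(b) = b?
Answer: 4320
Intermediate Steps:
r(z, v) = 30 (r(z, v) = (3*2)*5 = 6*5 = 30)
E = -270 (E = -9*30 = -270)
(-2*(P(-1, 6) + 3))*E = -2*(5 + 3)*(-270) = -2*8*(-270) = -16*(-270) = 4320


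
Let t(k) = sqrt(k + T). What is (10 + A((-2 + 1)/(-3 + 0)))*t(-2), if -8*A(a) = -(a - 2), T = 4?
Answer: 235*sqrt(2)/24 ≈ 13.848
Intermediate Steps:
t(k) = sqrt(4 + k) (t(k) = sqrt(k + 4) = sqrt(4 + k))
A(a) = -1/4 + a/8 (A(a) = -(-1)*(a - 2)/8 = -(-1)*(-2 + a)/8 = -(2 - a)/8 = -1/4 + a/8)
(10 + A((-2 + 1)/(-3 + 0)))*t(-2) = (10 + (-1/4 + ((-2 + 1)/(-3 + 0))/8))*sqrt(4 - 2) = (10 + (-1/4 + (-1/(-3))/8))*sqrt(2) = (10 + (-1/4 + (-1*(-1/3))/8))*sqrt(2) = (10 + (-1/4 + (1/8)*(1/3)))*sqrt(2) = (10 + (-1/4 + 1/24))*sqrt(2) = (10 - 5/24)*sqrt(2) = 235*sqrt(2)/24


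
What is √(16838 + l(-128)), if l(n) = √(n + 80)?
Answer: √(16838 + 4*I*√3) ≈ 129.76 + 0.027*I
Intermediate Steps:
l(n) = √(80 + n)
√(16838 + l(-128)) = √(16838 + √(80 - 128)) = √(16838 + √(-48)) = √(16838 + 4*I*√3)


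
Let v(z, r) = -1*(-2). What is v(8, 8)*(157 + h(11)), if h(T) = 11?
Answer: 336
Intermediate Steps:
v(z, r) = 2
v(8, 8)*(157 + h(11)) = 2*(157 + 11) = 2*168 = 336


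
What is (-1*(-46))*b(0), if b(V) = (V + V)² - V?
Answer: 0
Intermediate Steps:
b(V) = -V + 4*V² (b(V) = (2*V)² - V = 4*V² - V = -V + 4*V²)
(-1*(-46))*b(0) = (-1*(-46))*(0*(-1 + 4*0)) = 46*(0*(-1 + 0)) = 46*(0*(-1)) = 46*0 = 0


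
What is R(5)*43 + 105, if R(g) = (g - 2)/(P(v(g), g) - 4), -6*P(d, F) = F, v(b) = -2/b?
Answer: 2271/29 ≈ 78.310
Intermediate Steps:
P(d, F) = -F/6
R(g) = (-2 + g)/(-4 - g/6) (R(g) = (g - 2)/(-g/6 - 4) = (-2 + g)/(-4 - g/6))
R(5)*43 + 105 = (6*(2 - 1*5)/(24 + 5))*43 + 105 = (6*(2 - 5)/29)*43 + 105 = (6*(1/29)*(-3))*43 + 105 = -18/29*43 + 105 = -774/29 + 105 = 2271/29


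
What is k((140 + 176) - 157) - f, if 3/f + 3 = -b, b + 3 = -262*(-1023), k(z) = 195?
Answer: 17421691/89342 ≈ 195.00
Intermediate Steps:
b = 268023 (b = -3 - 262*(-1023) = -3 + 268026 = 268023)
f = -1/89342 (f = 3/(-3 - 1*268023) = 3/(-3 - 268023) = 3/(-268026) = 3*(-1/268026) = -1/89342 ≈ -1.1193e-5)
k((140 + 176) - 157) - f = 195 - 1*(-1/89342) = 195 + 1/89342 = 17421691/89342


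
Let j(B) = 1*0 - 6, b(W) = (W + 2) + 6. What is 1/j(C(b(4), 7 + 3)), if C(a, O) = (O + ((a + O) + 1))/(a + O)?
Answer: -1/6 ≈ -0.16667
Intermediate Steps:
b(W) = 8 + W (b(W) = (2 + W) + 6 = 8 + W)
C(a, O) = (1 + a + 2*O)/(O + a) (C(a, O) = (O + ((O + a) + 1))/(O + a) = (O + (1 + O + a))/(O + a) = (1 + a + 2*O)/(O + a))
j(B) = -6 (j(B) = 0 - 6 = -6)
1/j(C(b(4), 7 + 3)) = 1/(-6) = -1/6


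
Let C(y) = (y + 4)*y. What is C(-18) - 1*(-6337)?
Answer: 6589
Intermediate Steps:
C(y) = y*(4 + y) (C(y) = (4 + y)*y = y*(4 + y))
C(-18) - 1*(-6337) = -18*(4 - 18) - 1*(-6337) = -18*(-14) + 6337 = 252 + 6337 = 6589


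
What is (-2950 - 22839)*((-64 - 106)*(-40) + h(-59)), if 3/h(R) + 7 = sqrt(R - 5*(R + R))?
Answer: -84526567969/482 - 232101*sqrt(59)/482 ≈ -1.7537e+8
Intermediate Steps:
h(R) = 3/(-7 + 3*sqrt(-R)) (h(R) = 3/(-7 + sqrt(R - 5*(R + R))) = 3/(-7 + sqrt(R - 10*R)) = 3/(-7 + sqrt(-9*R)) = 3/(-7 + 3*sqrt(-R)))
(-2950 - 22839)*((-64 - 106)*(-40) + h(-59)) = (-2950 - 22839)*((-64 - 106)*(-40) + 3/(-7 + 3*sqrt(-1*(-59)))) = -25789*(-170*(-40) + 3/(-7 + 3*sqrt(59))) = -25789*(6800 + 3/(-7 + 3*sqrt(59))) = -175365200 - 77367/(-7 + 3*sqrt(59))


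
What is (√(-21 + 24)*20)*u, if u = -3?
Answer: -60*√3 ≈ -103.92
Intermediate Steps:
(√(-21 + 24)*20)*u = (√(-21 + 24)*20)*(-3) = (√3*20)*(-3) = (20*√3)*(-3) = -60*√3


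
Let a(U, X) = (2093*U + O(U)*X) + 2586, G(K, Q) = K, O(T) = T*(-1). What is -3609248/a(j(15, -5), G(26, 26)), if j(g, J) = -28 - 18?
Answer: 225578/5781 ≈ 39.021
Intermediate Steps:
O(T) = -T
j(g, J) = -46
a(U, X) = 2586 + 2093*U - U*X (a(U, X) = (2093*U + (-U)*X) + 2586 = (2093*U - U*X) + 2586 = 2586 + 2093*U - U*X)
-3609248/a(j(15, -5), G(26, 26)) = -3609248/(2586 + 2093*(-46) - 1*(-46)*26) = -3609248/(2586 - 96278 + 1196) = -3609248/(-92496) = -3609248*(-1/92496) = 225578/5781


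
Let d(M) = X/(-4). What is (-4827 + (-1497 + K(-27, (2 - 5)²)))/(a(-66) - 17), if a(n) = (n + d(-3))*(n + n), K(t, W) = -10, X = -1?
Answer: -3167/4331 ≈ -0.73124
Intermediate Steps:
d(M) = ¼ (d(M) = -1/(-4) = -1*(-¼) = ¼)
a(n) = 2*n*(¼ + n) (a(n) = (n + ¼)*(n + n) = (¼ + n)*(2*n) = 2*n*(¼ + n))
(-4827 + (-1497 + K(-27, (2 - 5)²)))/(a(-66) - 17) = (-4827 + (-1497 - 10))/((½)*(-66)*(1 + 4*(-66)) - 17) = (-4827 - 1507)/((½)*(-66)*(1 - 264) - 17) = -6334/((½)*(-66)*(-263) - 17) = -6334/(8679 - 17) = -6334/8662 = -6334*1/8662 = -3167/4331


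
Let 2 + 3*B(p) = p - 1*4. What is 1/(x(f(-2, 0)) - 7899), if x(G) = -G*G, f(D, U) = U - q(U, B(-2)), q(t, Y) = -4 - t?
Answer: -1/7915 ≈ -0.00012634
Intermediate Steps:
B(p) = -2 + p/3 (B(p) = -2/3 + (p - 1*4)/3 = -2/3 + (p - 4)/3 = -2/3 + (-4 + p)/3 = -2/3 + (-4/3 + p/3) = -2 + p/3)
f(D, U) = 4 + 2*U (f(D, U) = U - (-4 - U) = U + (4 + U) = 4 + 2*U)
x(G) = -G**2
1/(x(f(-2, 0)) - 7899) = 1/(-(4 + 2*0)**2 - 7899) = 1/(-(4 + 0)**2 - 7899) = 1/(-1*4**2 - 7899) = 1/(-1*16 - 7899) = 1/(-16 - 7899) = 1/(-7915) = -1/7915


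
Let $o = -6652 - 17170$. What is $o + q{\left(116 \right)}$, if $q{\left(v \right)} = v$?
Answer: $-23706$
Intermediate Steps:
$o = -23822$
$o + q{\left(116 \right)} = -23822 + 116 = -23706$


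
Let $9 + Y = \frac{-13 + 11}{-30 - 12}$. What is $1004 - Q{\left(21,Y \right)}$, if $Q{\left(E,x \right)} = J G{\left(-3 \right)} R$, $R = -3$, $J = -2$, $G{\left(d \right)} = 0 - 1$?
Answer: $1010$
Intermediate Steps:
$G{\left(d \right)} = -1$ ($G{\left(d \right)} = 0 - 1 = -1$)
$Y = - \frac{188}{21}$ ($Y = -9 + \frac{-13 + 11}{-30 - 12} = -9 - \frac{2}{-42} = -9 - - \frac{1}{21} = -9 + \frac{1}{21} = - \frac{188}{21} \approx -8.9524$)
$Q{\left(E,x \right)} = -6$ ($Q{\left(E,x \right)} = \left(-2\right) \left(-1\right) \left(-3\right) = 2 \left(-3\right) = -6$)
$1004 - Q{\left(21,Y \right)} = 1004 - -6 = 1004 + 6 = 1010$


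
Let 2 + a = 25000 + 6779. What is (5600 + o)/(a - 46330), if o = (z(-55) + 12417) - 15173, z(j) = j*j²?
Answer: 163531/14553 ≈ 11.237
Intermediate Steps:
a = 31777 (a = -2 + (25000 + 6779) = -2 + 31779 = 31777)
z(j) = j³
o = -169131 (o = ((-55)³ + 12417) - 15173 = (-166375 + 12417) - 15173 = -153958 - 15173 = -169131)
(5600 + o)/(a - 46330) = (5600 - 169131)/(31777 - 46330) = -163531/(-14553) = -163531*(-1/14553) = 163531/14553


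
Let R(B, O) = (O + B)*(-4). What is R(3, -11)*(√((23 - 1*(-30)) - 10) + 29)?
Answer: 928 + 32*√43 ≈ 1137.8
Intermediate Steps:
R(B, O) = -4*B - 4*O (R(B, O) = (B + O)*(-4) = -4*B - 4*O)
R(3, -11)*(√((23 - 1*(-30)) - 10) + 29) = (-4*3 - 4*(-11))*(√((23 - 1*(-30)) - 10) + 29) = (-12 + 44)*(√((23 + 30) - 10) + 29) = 32*(√(53 - 10) + 29) = 32*(√43 + 29) = 32*(29 + √43) = 928 + 32*√43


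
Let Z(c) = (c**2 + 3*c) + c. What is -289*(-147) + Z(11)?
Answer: 42648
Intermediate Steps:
Z(c) = c**2 + 4*c
-289*(-147) + Z(11) = -289*(-147) + 11*(4 + 11) = 42483 + 11*15 = 42483 + 165 = 42648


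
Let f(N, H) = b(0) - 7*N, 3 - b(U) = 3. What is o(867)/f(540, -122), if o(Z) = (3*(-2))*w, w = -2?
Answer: -1/315 ≈ -0.0031746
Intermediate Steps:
b(U) = 0 (b(U) = 3 - 1*3 = 3 - 3 = 0)
f(N, H) = -7*N (f(N, H) = 0 - 7*N = -7*N)
o(Z) = 12 (o(Z) = (3*(-2))*(-2) = -6*(-2) = 12)
o(867)/f(540, -122) = 12/((-7*540)) = 12/(-3780) = 12*(-1/3780) = -1/315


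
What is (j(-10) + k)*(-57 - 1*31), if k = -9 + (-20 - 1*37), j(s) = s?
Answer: 6688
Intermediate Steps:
k = -66 (k = -9 + (-20 - 37) = -9 - 57 = -66)
(j(-10) + k)*(-57 - 1*31) = (-10 - 66)*(-57 - 1*31) = -76*(-57 - 31) = -76*(-88) = 6688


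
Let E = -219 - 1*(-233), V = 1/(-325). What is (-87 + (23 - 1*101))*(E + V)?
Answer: -150117/65 ≈ -2309.5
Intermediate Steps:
V = -1/325 ≈ -0.0030769
E = 14 (E = -219 + 233 = 14)
(-87 + (23 - 1*101))*(E + V) = (-87 + (23 - 1*101))*(14 - 1/325) = (-87 + (23 - 101))*(4549/325) = (-87 - 78)*(4549/325) = -165*4549/325 = -150117/65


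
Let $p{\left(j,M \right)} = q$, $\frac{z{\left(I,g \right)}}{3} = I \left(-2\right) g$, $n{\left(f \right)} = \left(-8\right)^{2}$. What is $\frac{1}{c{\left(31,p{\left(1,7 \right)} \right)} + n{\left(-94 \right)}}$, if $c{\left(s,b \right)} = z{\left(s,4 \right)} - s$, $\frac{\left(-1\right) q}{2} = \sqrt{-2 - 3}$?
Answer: $- \frac{1}{711} \approx -0.0014065$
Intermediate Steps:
$n{\left(f \right)} = 64$
$z{\left(I,g \right)} = - 6 I g$ ($z{\left(I,g \right)} = 3 I \left(-2\right) g = 3 - 2 I g = 3 \left(- 2 I g\right) = - 6 I g$)
$q = - 2 i \sqrt{5}$ ($q = - 2 \sqrt{-2 - 3} = - 2 \sqrt{-5} = - 2 i \sqrt{5} \approx - 4.4721 i$)
$p{\left(j,M \right)} = - 2 i \sqrt{5}$
$c{\left(s,b \right)} = - 25 s$ ($c{\left(s,b \right)} = \left(-6\right) s 4 - s = - 24 s - s = - 25 s$)
$\frac{1}{c{\left(31,p{\left(1,7 \right)} \right)} + n{\left(-94 \right)}} = \frac{1}{\left(-25\right) 31 + 64} = \frac{1}{-775 + 64} = \frac{1}{-711} = - \frac{1}{711}$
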